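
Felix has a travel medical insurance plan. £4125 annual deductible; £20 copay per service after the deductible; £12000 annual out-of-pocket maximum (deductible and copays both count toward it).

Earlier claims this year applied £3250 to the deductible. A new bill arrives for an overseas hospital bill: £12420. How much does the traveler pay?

Deductible still to meet: £4125 − £3250 = £875.
After the £875 deductible portion, £12420 − £875 = £11545 is subject to the copay.
Copay on this service: £20.
So the traveler owes £875 + £20 = £895 before any cap.
Cumulative spending £3250 + £895 = £4145 stays under the £12000 maximum.

£895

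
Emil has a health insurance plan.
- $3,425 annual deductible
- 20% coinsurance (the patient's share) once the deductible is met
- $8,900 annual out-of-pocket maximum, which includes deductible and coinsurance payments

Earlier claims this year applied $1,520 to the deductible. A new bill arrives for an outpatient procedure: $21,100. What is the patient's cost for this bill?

$5,744

Deductible still to meet: $3,425 − $1,520 = $1,905.
The remaining $19,195 (= $21,100 − $1,905) moves to coinsurance.
Coinsurance: $19,195 × 20% = $3,839.
Patient responsibility before any cap: $1,905 + $3,839 = $5,744.
Year-to-date out-of-pocket becomes $1,520 + $5,744 = $7,264, still under the $8,900 maximum, so no cap applies.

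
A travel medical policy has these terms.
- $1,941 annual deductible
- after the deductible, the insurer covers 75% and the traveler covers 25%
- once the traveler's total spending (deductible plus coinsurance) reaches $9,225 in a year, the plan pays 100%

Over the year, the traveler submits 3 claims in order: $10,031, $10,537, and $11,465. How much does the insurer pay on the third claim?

Claim 1 ($10,031): $1,941 to deductible, leaving $8,090; 25% of $8,090 = $2,022.50. Cost to traveler: $3,963.50. OOP to date $3,963.50. Plan pays $10,031 − $3,963.50 = $6,067.50.
Claim 2 ($10,537): 25% coinsurance on $10,537 = $2,634.25. Traveler owes $2,634.25 (running OOP $6,597.75). Insurer: $10,537 − $2,634.25 = $7,902.75.
Claim 3 ($11,465): deductible already satisfied, so traveler's share is 25% × $11,465 = $2,866.25. That would push OOP to $9,464, over the $9,225 cap, so traveler pays $9,225 − $6,597.75 = $2,627.25. Insurer: $11,465 − $2,627.25 = $8,837.75.

$8,837.75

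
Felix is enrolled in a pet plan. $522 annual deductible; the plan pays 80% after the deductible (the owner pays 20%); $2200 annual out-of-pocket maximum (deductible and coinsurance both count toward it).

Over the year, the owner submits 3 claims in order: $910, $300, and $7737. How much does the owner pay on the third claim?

Claim 1 — $910: $522 finishes the deductible; $388 goes to coinsurance; 20% of $388 = $77.60. Owner pays $599.60; OOP now $599.60.
Claim 2 — $300: deductible already satisfied, so owner's share is 20% × $300 = $60. Owner pays $60; OOP now $659.60.
Claim 3 — $7737: deductible already satisfied, so owner's share is 20% × $7737 = $1547.40. That would push OOP to $2207, over the $2200 cap, so owner pays $2200 − $659.60 = $1540.40.

$1540.40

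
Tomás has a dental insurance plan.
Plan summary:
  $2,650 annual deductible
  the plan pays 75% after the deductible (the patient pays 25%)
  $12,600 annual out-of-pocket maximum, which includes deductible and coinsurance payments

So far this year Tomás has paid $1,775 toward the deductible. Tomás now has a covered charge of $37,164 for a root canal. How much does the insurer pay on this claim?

Deductible still to meet: $2,650 − $1,775 = $875.
After the $875 deductible portion, $37,164 − $875 = $36,289 is subject to coinsurance.
Patient's 25% share of $36,289 is $9,072.25.
That puts the patient's cost at $875 + $9,072.25 = $9,947.25 before any cap.
Total out-of-pocket so far would be $1,775 + $9,947.25 = $11,722.25, below the $12,600 cap — no reduction.
The insurer covers the remainder: $37,164 − $9,947.25 = $27,216.75.

$27,216.75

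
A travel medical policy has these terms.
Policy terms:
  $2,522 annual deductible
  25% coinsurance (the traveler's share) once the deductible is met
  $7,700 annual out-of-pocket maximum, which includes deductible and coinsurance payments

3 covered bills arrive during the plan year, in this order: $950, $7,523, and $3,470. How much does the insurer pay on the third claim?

$2,602.50

#1 ($950): all of it applies to the deductible. Traveler owes $950 (running OOP $950). Plan pays $950 − $950 = $0.
#2 ($7,523): $1,572 to deductible, leaving $5,951; traveler's 25% is $1,487.75. Cost to traveler: $3,059.75. OOP to date $4,009.75. Insurer: $7,523 − $3,059.75 = $4,463.25.
#3 ($3,470): 25% coinsurance on $3,470 = $867.50. Traveler pays $867.50; OOP now $4,877.25. Plan pays $3,470 − $867.50 = $2,602.50.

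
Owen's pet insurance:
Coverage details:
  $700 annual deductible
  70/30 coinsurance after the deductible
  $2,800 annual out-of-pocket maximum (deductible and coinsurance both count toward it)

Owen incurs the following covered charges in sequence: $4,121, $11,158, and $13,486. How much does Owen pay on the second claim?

Claim 1 ($4,121): deductible takes $700, $3,421 remains; coinsurance $3,421 × 30% = $1,026.30. Owner owes $1,726.30 (running OOP $1,726.30).
Claim 2 ($11,158): deductible met; 30% of $11,158 = $3,347.40. That would push OOP to $5,073.70, over the $2,800 cap, so owner pays $2,800 − $1,726.30 = $1,073.70.

$1,073.70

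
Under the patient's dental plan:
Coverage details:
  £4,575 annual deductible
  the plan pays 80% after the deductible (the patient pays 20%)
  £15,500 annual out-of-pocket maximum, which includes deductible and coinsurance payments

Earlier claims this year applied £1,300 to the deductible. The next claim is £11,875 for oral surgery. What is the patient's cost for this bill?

Deductible still to meet: £4,575 − £1,300 = £3,275.
That leaves £11,875 − £3,275 = £8,600 for coinsurance.
Patient's 20% share of £8,600 is £1,720.
Patient responsibility before any cap: £3,275 + £1,720 = £4,995.
Total out-of-pocket so far would be £1,300 + £4,995 = £6,295, below the £15,500 cap — no reduction.

£4,995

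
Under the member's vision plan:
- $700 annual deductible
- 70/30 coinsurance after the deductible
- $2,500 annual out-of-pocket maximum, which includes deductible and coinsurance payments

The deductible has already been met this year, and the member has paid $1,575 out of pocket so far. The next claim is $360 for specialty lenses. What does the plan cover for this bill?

With the deductible met, the entire $360 is subject to coinsurance.
30% of $360 = $108 falls to the member.
Total out-of-pocket so far would be $1,575 + $108 = $1,683, below the $2,500 cap — no reduction.
The plan picks up $360 − $108 = $252.

$252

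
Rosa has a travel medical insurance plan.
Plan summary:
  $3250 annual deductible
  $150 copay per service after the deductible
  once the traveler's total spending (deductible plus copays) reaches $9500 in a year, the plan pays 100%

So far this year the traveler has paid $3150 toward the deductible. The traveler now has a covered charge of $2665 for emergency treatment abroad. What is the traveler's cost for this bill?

$3150 of the $3250 deductible is already met, leaving $100.
That leaves $2665 − $100 = $2565 for the copay.
Copay on this service: $150.
So the traveler owes $100 + $150 = $250 before any cap.
Cumulative spending $3150 + $250 = $3400 stays under the $9500 maximum.

$250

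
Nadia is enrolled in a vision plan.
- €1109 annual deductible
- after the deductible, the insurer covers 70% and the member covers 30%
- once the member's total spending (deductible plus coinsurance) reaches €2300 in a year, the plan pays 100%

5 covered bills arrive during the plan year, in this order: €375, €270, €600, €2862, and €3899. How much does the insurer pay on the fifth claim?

€3607.40

Claim 1 — €375: fully absorbed by the deductible. Cost to member: €375. OOP to date €375. Plan pays €375 − €375 = €0.
Claim 2 — €270: entire amount goes to the deductible. Member pays €270; OOP now €645. Insurer: €270 − €270 = €0.
Claim 3 — €600: €464 to deductible, leaving €136; coinsurance €136 × 30% = €40.80. Cost to member: €504.80. OOP to date €1149.80. Plan pays €600 − €504.80 = €95.20.
Claim 4 — €2862: deductible already satisfied, so member's share is 30% × €2862 = €858.60. Member owes €858.60 (running OOP €2008.40). Plan pays €2862 − €858.60 = €2003.40.
Claim 5 — €3899: deductible met; 30% of €3899 = €1169.70. OOP would hit €3178.10 > €2300, so the cap limits the member to €2300 − €2008.40 = €291.60. Insurer: €3899 − €291.60 = €3607.40.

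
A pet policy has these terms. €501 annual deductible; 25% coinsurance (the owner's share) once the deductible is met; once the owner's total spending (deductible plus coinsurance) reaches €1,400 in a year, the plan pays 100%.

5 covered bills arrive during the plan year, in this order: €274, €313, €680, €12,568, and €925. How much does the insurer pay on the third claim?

Claim 1 (€274): all of it applies to the deductible. Owner owes €274 (running OOP €274). Insurer: €274 − €274 = €0.
Claim 2 (€313): deductible takes €227, €86 remains; 25% of €86 = €21.50. Cost to owner: €248.50. OOP to date €522.50. Insurer: €313 − €248.50 = €64.50.
Claim 3 (€680): deductible met; 25% of €680 = €170. Owner owes €170 (running OOP €692.50). Insurer: €680 − €170 = €510.

€510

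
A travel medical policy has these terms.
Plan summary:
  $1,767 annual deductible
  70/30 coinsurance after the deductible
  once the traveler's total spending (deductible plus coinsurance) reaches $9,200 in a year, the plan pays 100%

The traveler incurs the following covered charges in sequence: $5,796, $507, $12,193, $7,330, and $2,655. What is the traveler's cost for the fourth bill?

Claim 1 ($5,796): deductible takes $1,767, $4,029 remains; traveler's 30% is $1,208.70. Cost to traveler: $2,975.70. OOP to date $2,975.70.
Claim 2 ($507): deductible already satisfied, so traveler's share is 30% × $507 = $152.10. Traveler pays $152.10; OOP now $3,127.80.
Claim 3 ($12,193): deductible met; 30% of $12,193 = $3,657.90. Cost to traveler: $3,657.90. OOP to date $6,785.70.
Claim 4 ($7,330): deductible met; 30% of $7,330 = $2,199. Traveler pays $2,199; OOP now $8,984.70.

$2,199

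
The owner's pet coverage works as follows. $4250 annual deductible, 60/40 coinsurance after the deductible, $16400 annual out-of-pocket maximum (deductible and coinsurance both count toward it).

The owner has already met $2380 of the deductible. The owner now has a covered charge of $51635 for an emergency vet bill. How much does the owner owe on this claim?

$14020

$2380 of the $4250 deductible is already met, leaving $1870.
After the $1870 deductible portion, $51635 − $1870 = $49765 is subject to coinsurance.
40% of $49765 = $19906 falls to the owner.
Owner responsibility before any cap: $1870 + $19906 = $21776.
Year-to-date out-of-pocket would reach $2380 + $21776 = $24156, above the $16400 maximum, so the owner pays only $16400 − $2380 = $14020.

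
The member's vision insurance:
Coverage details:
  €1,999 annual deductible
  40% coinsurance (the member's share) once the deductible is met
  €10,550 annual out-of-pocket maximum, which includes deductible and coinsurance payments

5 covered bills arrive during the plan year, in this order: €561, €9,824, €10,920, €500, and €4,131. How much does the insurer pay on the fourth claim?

Claim 1 (€561): all of it applies to the deductible. Member owes €561 (running OOP €561). Insurer: €561 − €561 = €0.
Claim 2 (€9,824): deductible takes €1,438, €8,386 remains; member's 40% is €3,354.40. Cost to member: €4,792.40. OOP to date €5,353.40. Insurer: €9,824 − €4,792.40 = €5,031.60.
Claim 3 (€10,920): deductible met; 40% of €10,920 = €4,368. Cost to member: €4,368. OOP to date €9,721.40. Plan pays €10,920 − €4,368 = €6,552.
Claim 4 (€500): 40% coinsurance on €500 = €200. Member pays €200; OOP now €9,921.40. Insurer: €500 − €200 = €300.

€300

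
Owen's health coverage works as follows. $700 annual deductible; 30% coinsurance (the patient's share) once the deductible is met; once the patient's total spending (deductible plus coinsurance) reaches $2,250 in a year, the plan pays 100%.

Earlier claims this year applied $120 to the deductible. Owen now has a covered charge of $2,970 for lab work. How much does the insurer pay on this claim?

$1,673

Deductible still to meet: $700 − $120 = $580.
That leaves $2,970 − $580 = $2,390 for coinsurance.
Coinsurance: $2,390 × 30% = $717.
Patient responsibility before any cap: $580 + $717 = $1,297.
Year-to-date out-of-pocket becomes $120 + $1,297 = $1,417, still under the $2,250 maximum, so no cap applies.
The plan picks up $2,970 − $1,297 = $1,673.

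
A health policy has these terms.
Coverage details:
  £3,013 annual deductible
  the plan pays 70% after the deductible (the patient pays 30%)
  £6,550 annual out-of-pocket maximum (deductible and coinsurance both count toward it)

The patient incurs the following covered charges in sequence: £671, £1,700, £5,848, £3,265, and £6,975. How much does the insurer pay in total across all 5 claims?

£11,909

#1 (£671): fully absorbed by the deductible. Patient pays £671; OOP now £671. Plan pays £671 − £671 = £0.
#2 (£1,700): fully absorbed by the deductible. Cost to patient: £1,700. OOP to date £2,371. Plan pays £1,700 − £1,700 = £0.
#3 (£5,848): deductible takes £642, £5,206 remains; coinsurance £5,206 × 30% = £1,561.80. Patient pays £2,203.80; OOP now £4,574.80. Plan pays £5,848 − £2,203.80 = £3,644.20.
#4 (£3,265): 30% coinsurance on £3,265 = £979.50. Patient pays £979.50; OOP now £5,554.30. Plan pays £3,265 − £979.50 = £2,285.50.
#5 (£6,975): deductible already satisfied, so patient's share is 30% × £6,975 = £2,092.50. That would push OOP to £7,646.80, over the £6,550 cap, so patient pays £6,550 − £5,554.30 = £995.70. Insurer: £6,975 − £995.70 = £5,979.30.
Insurer total: £0 + £0 + £3,644.20 + £2,285.50 + £5,979.30 = £11,909.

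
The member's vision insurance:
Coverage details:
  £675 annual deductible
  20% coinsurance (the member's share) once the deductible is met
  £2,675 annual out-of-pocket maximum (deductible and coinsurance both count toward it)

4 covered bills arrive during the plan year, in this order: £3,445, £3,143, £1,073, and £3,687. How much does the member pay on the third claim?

Claim 1 — £3,445: deductible takes £675, £2,770 remains; member's 20% is £554. Cost to member: £1,229. OOP to date £1,229.
Claim 2 — £3,143: deductible already satisfied, so member's share is 20% × £3,143 = £628.60. Member owes £628.60 (running OOP £1,857.60).
Claim 3 — £1,073: deductible met; 20% of £1,073 = £214.60. Member owes £214.60 (running OOP £2,072.20).

£214.60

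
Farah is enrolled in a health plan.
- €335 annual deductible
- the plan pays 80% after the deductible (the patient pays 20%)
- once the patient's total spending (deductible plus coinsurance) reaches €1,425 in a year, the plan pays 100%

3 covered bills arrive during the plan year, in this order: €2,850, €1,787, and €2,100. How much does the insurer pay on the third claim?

€1,870.40

Bill 1, €2,850: deductible takes €335, €2,515 remains; 20% of €2,515 = €503. Patient owes €838 (running OOP €838). Plan pays €2,850 − €838 = €2,012.
Bill 2, €1,787: 20% coinsurance on €1,787 = €357.40. Patient owes €357.40 (running OOP €1,195.40). Insurer: €1,787 − €357.40 = €1,429.60.
Bill 3, €2,100: 20% coinsurance on €2,100 = €420. Adding that to €1,195.40 gives €1,615.40, past the €1,425 cap; patient pays only €1,425 − €1,195.40 = €229.60. Plan pays €2,100 − €229.60 = €1,870.40.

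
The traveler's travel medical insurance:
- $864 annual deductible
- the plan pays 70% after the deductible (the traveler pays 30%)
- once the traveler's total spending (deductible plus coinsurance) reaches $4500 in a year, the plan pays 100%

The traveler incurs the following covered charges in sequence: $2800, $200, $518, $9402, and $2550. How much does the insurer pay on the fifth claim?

$2530.80

Bill 1, $2800: $864 to deductible, leaving $1936; coinsurance $1936 × 30% = $580.80. Traveler owes $1444.80 (running OOP $1444.80). Insurer: $2800 − $1444.80 = $1355.20.
Bill 2, $200: 30% coinsurance on $200 = $60. Traveler owes $60 (running OOP $1504.80). Plan pays $200 − $60 = $140.
Bill 3, $518: deductible already satisfied, so traveler's share is 30% × $518 = $155.40. Cost to traveler: $155.40. OOP to date $1660.20. Insurer: $518 − $155.40 = $362.60.
Bill 4, $9402: deductible met; 30% of $9402 = $2820.60. Traveler owes $2820.60 (running OOP $4480.80). Insurer: $9402 − $2820.60 = $6581.40.
Bill 5, $2550: 30% coinsurance on $2550 = $765. That would push OOP to $5245.80, over the $4500 cap, so traveler pays $4500 − $4480.80 = $19.20. Insurer: $2550 − $19.20 = $2530.80.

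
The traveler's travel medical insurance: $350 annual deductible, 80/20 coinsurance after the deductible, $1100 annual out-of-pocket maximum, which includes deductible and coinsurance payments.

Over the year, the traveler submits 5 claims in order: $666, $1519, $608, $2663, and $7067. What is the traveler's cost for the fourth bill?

$261.40

Bill 1, $666: deductible takes $350, $316 remains; 20% of $316 = $63.20. Cost to traveler: $413.20. OOP to date $413.20.
Bill 2, $1519: 20% coinsurance on $1519 = $303.80. Traveler owes $303.80 (running OOP $717).
Bill 3, $608: deductible already satisfied, so traveler's share is 20% × $608 = $121.60. Traveler owes $121.60 (running OOP $838.60).
Bill 4, $2663: deductible already satisfied, so traveler's share is 20% × $2663 = $532.60. OOP would hit $1371.20 > $1100, so the cap limits the traveler to $1100 − $838.60 = $261.40.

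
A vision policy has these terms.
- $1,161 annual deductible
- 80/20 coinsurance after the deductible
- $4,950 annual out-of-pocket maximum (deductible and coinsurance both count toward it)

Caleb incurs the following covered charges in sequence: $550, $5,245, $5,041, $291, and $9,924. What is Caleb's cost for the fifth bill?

$1,795.80

#1 ($550): all of it applies to the deductible. Member pays $550; OOP now $550.
#2 ($5,245): $611 finishes the deductible; $4,634 goes to coinsurance; coinsurance $4,634 × 20% = $926.80. Member pays $1,537.80; OOP now $2,087.80.
#3 ($5,041): deductible met; 20% of $5,041 = $1,008.20. Member owes $1,008.20 (running OOP $3,096).
#4 ($291): deductible already satisfied, so member's share is 20% × $291 = $58.20. Member pays $58.20; OOP now $3,154.20.
#5 ($9,924): 20% coinsurance on $9,924 = $1,984.80. OOP would hit $5,139 > $4,950, so the cap limits the member to $4,950 − $3,154.20 = $1,795.80.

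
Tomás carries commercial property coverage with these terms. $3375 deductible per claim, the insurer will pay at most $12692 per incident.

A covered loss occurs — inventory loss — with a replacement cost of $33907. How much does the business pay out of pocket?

Subtract the deductible: $33907 − $3375 = $30532.
Since $30532 > $12692, the payout is capped at $12692.
Business's share is the uncovered remainder: $33907 − $12692 = $21215.

$21215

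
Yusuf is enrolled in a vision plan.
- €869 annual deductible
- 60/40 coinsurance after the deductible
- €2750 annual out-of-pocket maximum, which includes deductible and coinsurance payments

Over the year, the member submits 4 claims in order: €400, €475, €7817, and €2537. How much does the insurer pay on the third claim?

€5938.40

#1 (€400): all of it applies to the deductible. Cost to member: €400. OOP to date €400. Plan pays €400 − €400 = €0.
#2 (€475): €469 finishes the deductible; €6 goes to coinsurance; member's 40% is €2.40. Member owes €471.40 (running OOP €871.40). Insurer: €475 − €471.40 = €3.60.
#3 (€7817): 40% coinsurance on €7817 = €3126.80. OOP would hit €3998.20 > €2750, so the cap limits the member to €2750 − €871.40 = €1878.60. Plan pays €7817 − €1878.60 = €5938.40.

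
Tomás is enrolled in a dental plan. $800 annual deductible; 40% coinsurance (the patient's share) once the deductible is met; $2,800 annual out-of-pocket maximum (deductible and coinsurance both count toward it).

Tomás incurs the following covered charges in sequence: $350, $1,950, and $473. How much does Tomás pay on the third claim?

$189.20

#1 ($350): fully absorbed by the deductible. Patient pays $350; OOP now $350.
#2 ($1,950): $450 to deductible, leaving $1,500; 40% of $1,500 = $600. Patient pays $1,050; OOP now $1,400.
#3 ($473): deductible already satisfied, so patient's share is 40% × $473 = $189.20. Cost to patient: $189.20. OOP to date $1,589.20.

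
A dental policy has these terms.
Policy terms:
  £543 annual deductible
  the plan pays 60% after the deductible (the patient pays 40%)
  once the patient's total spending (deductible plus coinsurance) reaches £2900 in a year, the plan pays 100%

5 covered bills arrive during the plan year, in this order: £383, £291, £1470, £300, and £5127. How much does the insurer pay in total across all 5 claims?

Bill 1, £383: all of it applies to the deductible. Cost to patient: £383. OOP to date £383. Insurer: £383 − £383 = £0.
Bill 2, £291: deductible takes £160, £131 remains; 40% of £131 = £52.40. Cost to patient: £212.40. OOP to date £595.40. Plan pays £291 − £212.40 = £78.60.
Bill 3, £1470: deductible met; 40% of £1470 = £588. Patient owes £588 (running OOP £1183.40). Plan pays £1470 − £588 = £882.
Bill 4, £300: deductible met; 40% of £300 = £120. Patient pays £120; OOP now £1303.40. Plan pays £300 − £120 = £180.
Bill 5, £5127: deductible already satisfied, so patient's share is 40% × £5127 = £2050.80. OOP would hit £3354.20 > £2900, so the cap limits the patient to £2900 − £1303.40 = £1596.60. Plan pays £5127 − £1596.60 = £3530.40.
Insurer total = bills − patient's total = £7571 − £2900 = £4671.

£4671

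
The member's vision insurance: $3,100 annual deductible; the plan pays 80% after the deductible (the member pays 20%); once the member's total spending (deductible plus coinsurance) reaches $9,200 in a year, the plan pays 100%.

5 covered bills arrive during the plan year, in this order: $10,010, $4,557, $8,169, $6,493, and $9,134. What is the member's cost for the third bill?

Bill 1, $10,010: $3,100 finishes the deductible; $6,910 goes to coinsurance; coinsurance $6,910 × 20% = $1,382. Member owes $4,482 (running OOP $4,482).
Bill 2, $4,557: 20% coinsurance on $4,557 = $911.40. Cost to member: $911.40. OOP to date $5,393.40.
Bill 3, $8,169: 20% coinsurance on $8,169 = $1,633.80. Cost to member: $1,633.80. OOP to date $7,027.20.

$1,633.80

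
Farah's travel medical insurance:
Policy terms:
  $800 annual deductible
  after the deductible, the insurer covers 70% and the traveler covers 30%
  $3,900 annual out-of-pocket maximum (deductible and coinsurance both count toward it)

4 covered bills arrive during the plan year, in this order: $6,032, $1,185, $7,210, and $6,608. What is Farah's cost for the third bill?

$1,174.90

Claim 1 ($6,032): $800 to deductible, leaving $5,232; 30% of $5,232 = $1,569.60. Traveler pays $2,369.60; OOP now $2,369.60.
Claim 2 ($1,185): deductible met; 30% of $1,185 = $355.50. Traveler pays $355.50; OOP now $2,725.10.
Claim 3 ($7,210): deductible met; 30% of $7,210 = $2,163. OOP would hit $4,888.10 > $3,900, so the cap limits the traveler to $3,900 − $2,725.10 = $1,174.90.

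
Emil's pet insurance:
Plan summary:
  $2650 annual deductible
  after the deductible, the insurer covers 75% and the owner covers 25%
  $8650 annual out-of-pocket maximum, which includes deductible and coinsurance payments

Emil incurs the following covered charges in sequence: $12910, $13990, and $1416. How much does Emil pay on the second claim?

#1 ($12910): deductible takes $2650, $10260 remains; coinsurance $10260 × 25% = $2565. Owner owes $5215 (running OOP $5215).
#2 ($13990): 25% coinsurance on $13990 = $3497.50. OOP would hit $8712.50 > $8650, so the cap limits the owner to $8650 − $5215 = $3435.

$3435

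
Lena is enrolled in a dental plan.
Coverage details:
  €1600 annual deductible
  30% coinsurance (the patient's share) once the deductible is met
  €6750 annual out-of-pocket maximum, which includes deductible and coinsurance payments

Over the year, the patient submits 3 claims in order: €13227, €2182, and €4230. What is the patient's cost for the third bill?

€1007.30

Claim 1 — €13227: €1600 finishes the deductible; €11627 goes to coinsurance; coinsurance €11627 × 30% = €3488.10. Cost to patient: €5088.10. OOP to date €5088.10.
Claim 2 — €2182: deductible already satisfied, so patient's share is 30% × €2182 = €654.60. Cost to patient: €654.60. OOP to date €5742.70.
Claim 3 — €4230: deductible met; 30% of €4230 = €1269. That would push OOP to €7011.70, over the €6750 cap, so patient pays €6750 − €5742.70 = €1007.30.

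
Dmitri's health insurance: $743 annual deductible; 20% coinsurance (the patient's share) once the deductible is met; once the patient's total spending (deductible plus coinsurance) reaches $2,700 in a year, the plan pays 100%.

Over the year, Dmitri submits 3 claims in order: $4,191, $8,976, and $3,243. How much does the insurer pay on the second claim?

$7,708.60

#1 ($4,191): $743 finishes the deductible; $3,448 goes to coinsurance; 20% of $3,448 = $689.60. Patient owes $1,432.60 (running OOP $1,432.60). Insurer: $4,191 − $1,432.60 = $2,758.40.
#2 ($8,976): deductible met; 20% of $8,976 = $1,795.20. That would push OOP to $3,227.80, over the $2,700 cap, so patient pays $2,700 − $1,432.60 = $1,267.40. Plan pays $8,976 − $1,267.40 = $7,708.60.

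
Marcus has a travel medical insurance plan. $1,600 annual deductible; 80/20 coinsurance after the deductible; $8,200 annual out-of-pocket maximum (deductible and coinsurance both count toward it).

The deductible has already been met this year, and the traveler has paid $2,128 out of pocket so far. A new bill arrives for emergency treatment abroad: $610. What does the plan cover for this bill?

$488

The deductible is already satisfied, so the full bill goes to coinsurance.
Traveler's 20% share of $610 is $122.
Total out-of-pocket so far would be $2,128 + $122 = $2,250, below the $8,200 cap — no reduction.
The plan picks up $610 − $122 = $488.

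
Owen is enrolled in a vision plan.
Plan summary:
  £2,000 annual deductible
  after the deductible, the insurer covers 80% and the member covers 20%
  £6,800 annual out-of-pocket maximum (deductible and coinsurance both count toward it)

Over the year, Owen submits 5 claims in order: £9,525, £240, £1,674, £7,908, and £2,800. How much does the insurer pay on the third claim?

#1 (£9,525): £2,000 to deductible, leaving £7,525; member's 20% is £1,505. Cost to member: £3,505. OOP to date £3,505. Plan pays £9,525 − £3,505 = £6,020.
#2 (£240): 20% coinsurance on £240 = £48. Member owes £48 (running OOP £3,553). Insurer: £240 − £48 = £192.
#3 (£1,674): deductible already satisfied, so member's share is 20% × £1,674 = £334.80. Cost to member: £334.80. OOP to date £3,887.80. Plan pays £1,674 − £334.80 = £1,339.20.

£1,339.20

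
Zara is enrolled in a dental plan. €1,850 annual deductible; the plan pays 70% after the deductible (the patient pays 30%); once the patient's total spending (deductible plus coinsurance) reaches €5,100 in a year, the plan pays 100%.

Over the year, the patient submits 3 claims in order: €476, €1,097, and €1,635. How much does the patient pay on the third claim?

€684.40

Bill 1, €476: all of it applies to the deductible. Patient owes €476 (running OOP €476).
Bill 2, €1,097: fully absorbed by the deductible. Cost to patient: €1,097. OOP to date €1,573.
Bill 3, €1,635: €277 to deductible, leaving €1,358; 30% of €1,358 = €407.40. Patient owes €684.40 (running OOP €2,257.40).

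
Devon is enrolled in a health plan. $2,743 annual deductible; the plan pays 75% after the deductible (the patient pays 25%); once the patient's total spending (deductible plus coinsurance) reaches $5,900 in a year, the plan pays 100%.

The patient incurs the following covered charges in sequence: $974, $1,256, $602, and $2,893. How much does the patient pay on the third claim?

Claim 1 ($974): entire amount goes to the deductible. Patient pays $974; OOP now $974.
Claim 2 ($1,256): fully absorbed by the deductible. Patient owes $1,256 (running OOP $2,230).
Claim 3 ($602): $513 finishes the deductible; $89 goes to coinsurance; 25% of $89 = $22.25. Patient owes $535.25 (running OOP $2,765.25).

$535.25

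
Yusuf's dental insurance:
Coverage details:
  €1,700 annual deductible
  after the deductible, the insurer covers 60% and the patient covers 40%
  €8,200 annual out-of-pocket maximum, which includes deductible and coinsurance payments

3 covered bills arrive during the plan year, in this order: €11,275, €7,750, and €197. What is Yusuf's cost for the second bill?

€2,670

Claim 1 — €11,275: €1,700 to deductible, leaving €9,575; 40% of €9,575 = €3,830. Patient pays €5,530; OOP now €5,530.
Claim 2 — €7,750: 40% coinsurance on €7,750 = €3,100. Adding that to €5,530 gives €8,630, past the €8,200 cap; patient pays only €8,200 − €5,530 = €2,670.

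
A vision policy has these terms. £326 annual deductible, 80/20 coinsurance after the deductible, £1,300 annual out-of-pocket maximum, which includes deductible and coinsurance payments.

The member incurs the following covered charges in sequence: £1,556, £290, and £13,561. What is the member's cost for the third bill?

£670

Claim 1 (£1,556): £326 to deductible, leaving £1,230; coinsurance £1,230 × 20% = £246. Cost to member: £572. OOP to date £572.
Claim 2 (£290): deductible met; 20% of £290 = £58. Member pays £58; OOP now £630.
Claim 3 (£13,561): 20% coinsurance on £13,561 = £2,712.20. Adding that to £630 gives £3,342.20, past the £1,300 cap; member pays only £1,300 − £630 = £670.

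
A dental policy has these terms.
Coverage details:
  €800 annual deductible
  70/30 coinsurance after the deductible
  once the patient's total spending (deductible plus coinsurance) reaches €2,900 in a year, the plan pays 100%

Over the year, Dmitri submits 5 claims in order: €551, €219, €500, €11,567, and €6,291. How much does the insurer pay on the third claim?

€329

#1 (€551): all of it applies to the deductible. Patient pays €551; OOP now €551. Insurer: €551 − €551 = €0.
#2 (€219): fully absorbed by the deductible. Patient pays €219; OOP now €770. Plan pays €219 − €219 = €0.
#3 (€500): €30 to deductible, leaving €470; coinsurance €470 × 30% = €141. Patient pays €171; OOP now €941. Plan pays €500 − €171 = €329.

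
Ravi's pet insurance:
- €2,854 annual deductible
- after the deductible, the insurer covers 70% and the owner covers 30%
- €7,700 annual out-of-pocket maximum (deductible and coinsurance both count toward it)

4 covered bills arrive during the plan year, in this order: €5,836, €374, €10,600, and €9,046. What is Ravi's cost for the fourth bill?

€659.20

Bill 1, €5,836: €2,854 finishes the deductible; €2,982 goes to coinsurance; owner's 30% is €894.60. Cost to owner: €3,748.60. OOP to date €3,748.60.
Bill 2, €374: deductible already satisfied, so owner's share is 30% × €374 = €112.20. Owner owes €112.20 (running OOP €3,860.80).
Bill 3, €10,600: 30% coinsurance on €10,600 = €3,180. Owner owes €3,180 (running OOP €7,040.80).
Bill 4, €9,046: 30% coinsurance on €9,046 = €2,713.80. That would push OOP to €9,754.60, over the €7,700 cap, so owner pays €7,700 − €7,040.80 = €659.20.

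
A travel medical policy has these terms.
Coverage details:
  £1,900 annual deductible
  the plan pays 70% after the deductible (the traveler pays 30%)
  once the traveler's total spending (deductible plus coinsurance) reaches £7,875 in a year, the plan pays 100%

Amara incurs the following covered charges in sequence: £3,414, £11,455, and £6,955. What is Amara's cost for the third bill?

£2,084.30

Bill 1, £3,414: £1,900 finishes the deductible; £1,514 goes to coinsurance; 30% of £1,514 = £454.20. Traveler pays £2,354.20; OOP now £2,354.20.
Bill 2, £11,455: deductible met; 30% of £11,455 = £3,436.50. Traveler owes £3,436.50 (running OOP £5,790.70).
Bill 3, £6,955: 30% coinsurance on £6,955 = £2,086.50. That would push OOP to £7,877.20, over the £7,875 cap, so traveler pays £7,875 − £5,790.70 = £2,084.30.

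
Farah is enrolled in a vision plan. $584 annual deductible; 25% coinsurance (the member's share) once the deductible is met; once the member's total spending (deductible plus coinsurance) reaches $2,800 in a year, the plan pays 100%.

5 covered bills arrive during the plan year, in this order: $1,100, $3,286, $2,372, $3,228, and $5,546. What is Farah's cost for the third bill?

Bill 1, $1,100: $584 to deductible, leaving $516; 25% of $516 = $129. Member pays $713; OOP now $713.
Bill 2, $3,286: 25% coinsurance on $3,286 = $821.50. Member pays $821.50; OOP now $1,534.50.
Bill 3, $2,372: deductible already satisfied, so member's share is 25% × $2,372 = $593. Cost to member: $593. OOP to date $2,127.50.

$593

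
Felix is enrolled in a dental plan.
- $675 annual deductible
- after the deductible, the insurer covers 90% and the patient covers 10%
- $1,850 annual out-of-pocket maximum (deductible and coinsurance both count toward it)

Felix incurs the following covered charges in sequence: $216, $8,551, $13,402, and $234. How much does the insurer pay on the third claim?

$13,036.20

Claim 1 ($216): entire amount goes to the deductible. Patient owes $216 (running OOP $216). Plan pays $216 − $216 = $0.
Claim 2 ($8,551): deductible takes $459, $8,092 remains; patient's 10% is $809.20. Cost to patient: $1,268.20. OOP to date $1,484.20. Plan pays $8,551 − $1,268.20 = $7,282.80.
Claim 3 ($13,402): deductible met; 10% of $13,402 = $1,340.20. Adding that to $1,484.20 gives $2,824.40, past the $1,850 cap; patient pays only $1,850 − $1,484.20 = $365.80. Insurer: $13,402 − $365.80 = $13,036.20.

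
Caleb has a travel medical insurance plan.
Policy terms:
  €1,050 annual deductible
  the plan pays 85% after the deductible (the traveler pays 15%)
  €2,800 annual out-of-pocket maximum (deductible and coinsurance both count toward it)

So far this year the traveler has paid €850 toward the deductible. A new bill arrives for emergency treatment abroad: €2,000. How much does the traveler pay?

€470

Remaining deductible: €1,050 − €850 = €200.
The remaining €1,800 (= €2,000 − €200) moves to coinsurance.
Coinsurance: €1,800 × 15% = €270.
Traveler responsibility before any cap: €200 + €270 = €470.
Year-to-date out-of-pocket becomes €850 + €470 = €1,320, still under the €2,800 maximum, so no cap applies.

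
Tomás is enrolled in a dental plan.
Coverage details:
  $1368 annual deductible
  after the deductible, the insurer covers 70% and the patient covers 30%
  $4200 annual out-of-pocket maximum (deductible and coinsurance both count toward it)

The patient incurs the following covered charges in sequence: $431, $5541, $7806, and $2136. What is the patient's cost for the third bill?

Claim 1 ($431): fully absorbed by the deductible. Patient owes $431 (running OOP $431).
Claim 2 ($5541): $937 finishes the deductible; $4604 goes to coinsurance; patient's 30% is $1381.20. Patient pays $2318.20; OOP now $2749.20.
Claim 3 ($7806): deductible met; 30% of $7806 = $2341.80. That would push OOP to $5091, over the $4200 cap, so patient pays $4200 − $2749.20 = $1450.80.

$1450.80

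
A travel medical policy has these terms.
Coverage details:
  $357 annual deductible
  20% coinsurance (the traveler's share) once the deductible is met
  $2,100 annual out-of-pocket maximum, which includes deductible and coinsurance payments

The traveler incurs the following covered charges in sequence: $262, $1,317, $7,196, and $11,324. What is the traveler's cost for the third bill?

$1,439.20

#1 ($262): fully absorbed by the deductible. Traveler pays $262; OOP now $262.
#2 ($1,317): deductible takes $95, $1,222 remains; traveler's 20% is $244.40. Traveler owes $339.40 (running OOP $601.40).
#3 ($7,196): deductible met; 20% of $7,196 = $1,439.20. Cost to traveler: $1,439.20. OOP to date $2,040.60.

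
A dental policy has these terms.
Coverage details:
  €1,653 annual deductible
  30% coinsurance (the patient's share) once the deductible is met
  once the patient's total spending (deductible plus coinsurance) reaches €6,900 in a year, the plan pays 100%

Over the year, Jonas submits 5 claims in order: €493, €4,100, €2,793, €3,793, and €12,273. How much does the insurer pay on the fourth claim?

#1 (€493): fully absorbed by the deductible. Cost to patient: €493. OOP to date €493. Insurer: €493 − €493 = €0.
#2 (€4,100): €1,160 finishes the deductible; €2,940 goes to coinsurance; coinsurance €2,940 × 30% = €882. Patient pays €2,042; OOP now €2,535. Insurer: €4,100 − €2,042 = €2,058.
#3 (€2,793): 30% coinsurance on €2,793 = €837.90. Patient pays €837.90; OOP now €3,372.90. Plan pays €2,793 − €837.90 = €1,955.10.
#4 (€3,793): 30% coinsurance on €3,793 = €1,137.90. Patient owes €1,137.90 (running OOP €4,510.80). Plan pays €3,793 − €1,137.90 = €2,655.10.

€2,655.10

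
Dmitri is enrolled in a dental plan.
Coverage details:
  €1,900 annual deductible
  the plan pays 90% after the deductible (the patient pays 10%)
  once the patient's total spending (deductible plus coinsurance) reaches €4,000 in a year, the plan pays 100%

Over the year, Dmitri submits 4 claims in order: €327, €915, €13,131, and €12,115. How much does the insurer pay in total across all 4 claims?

Claim 1 — €327: fully absorbed by the deductible. Cost to patient: €327. OOP to date €327. Insurer: €327 − €327 = €0.
Claim 2 — €915: all of it applies to the deductible. Patient owes €915 (running OOP €1,242). Insurer: €915 − €915 = €0.
Claim 3 — €13,131: deductible takes €658, €12,473 remains; patient's 10% is €1,247.30. Patient owes €1,905.30 (running OOP €3,147.30). Insurer: €13,131 − €1,905.30 = €11,225.70.
Claim 4 — €12,115: deductible already satisfied, so patient's share is 10% × €12,115 = €1,211.50. That would push OOP to €4,358.80, over the €4,000 cap, so patient pays €4,000 − €3,147.30 = €852.70. Insurer: €12,115 − €852.70 = €11,262.30.
Insurer total: €0 + €0 + €11,225.70 + €11,262.30 = €22,488.

€22,488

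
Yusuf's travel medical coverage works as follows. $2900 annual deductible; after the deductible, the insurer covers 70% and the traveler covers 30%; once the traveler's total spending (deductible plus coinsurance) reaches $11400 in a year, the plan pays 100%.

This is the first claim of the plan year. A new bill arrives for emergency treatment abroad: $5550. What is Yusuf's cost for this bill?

$3695

Deductible not yet touched, so the first $2900 of the bill goes to the deductible.
The remaining $2650 (= $5550 − $2900) moves to coinsurance.
30% of $2650 = $795 falls to the traveler.
Traveler responsibility before any cap: $2900 + $795 = $3695.
Total out-of-pocket so far would be $0 + $3695 = $3695, below the $11400 cap — no reduction.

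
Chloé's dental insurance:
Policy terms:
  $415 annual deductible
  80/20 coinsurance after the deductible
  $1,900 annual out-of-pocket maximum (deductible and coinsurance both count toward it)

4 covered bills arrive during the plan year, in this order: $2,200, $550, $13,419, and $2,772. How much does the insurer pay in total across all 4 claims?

Bill 1, $2,200: $415 to deductible, leaving $1,785; 20% of $1,785 = $357. Patient pays $772; OOP now $772. Plan pays $2,200 − $772 = $1,428.
Bill 2, $550: deductible already satisfied, so patient's share is 20% × $550 = $110. Cost to patient: $110. OOP to date $882. Insurer: $550 − $110 = $440.
Bill 3, $13,419: deductible met; 20% of $13,419 = $2,683.80. OOP would hit $3,565.80 > $1,900, so the cap limits the patient to $1,900 − $882 = $1,018. Insurer: $13,419 − $1,018 = $12,401.
Bill 4, $2,772: deductible already satisfied, so patient's share is 20% × $2,772 = $554.40. OOP would hit $2,454.40 > $1,900, so the cap limits the patient to $1,900 − $1,900 = $0. Insurer: $2,772 − $0 = $2,772.
Insurer total: $1,428 + $440 + $12,401 + $2,772 = $17,041.

$17,041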